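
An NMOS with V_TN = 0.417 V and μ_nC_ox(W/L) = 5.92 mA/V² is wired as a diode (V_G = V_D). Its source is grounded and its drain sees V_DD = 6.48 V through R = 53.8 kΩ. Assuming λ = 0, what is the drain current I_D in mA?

I_D = 0.109 mA

With gate tied to drain, V_GS = V_DS ≥ V_GS − V_TN, so the device is in saturation.
KCL at the drain: ½ k_n (V_GS − V_TN)² = (V_DD − V_GS)/R.
Let x = V_GS − 0.417. Then 159 x² + x − 6.063 = 0, giving x = 0.192 V (positive root), so V_GS = 0.609 V.
I_D = (V_DD − V_GS)/R = (6.48 − 0.609) / 53.8 = 0.109 mA.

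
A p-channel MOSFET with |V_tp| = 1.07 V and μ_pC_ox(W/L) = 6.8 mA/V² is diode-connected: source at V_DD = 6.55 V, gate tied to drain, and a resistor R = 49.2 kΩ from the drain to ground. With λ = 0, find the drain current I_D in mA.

I_D = 0.108 mA

With gate tied to drain, V_SG = V_SD ≥ V_SG − |V_tp|, so the device is in saturation.
KCL at the drain: ½ k_p (V_SG − |V_tp|)² = (V_DD − V_SG)/R.
Let x = V_SG − 1.07. Then 167 x² + x − 5.48 = 0, giving x = 0.178 V (positive root), so V_SG = 1.25 V.
I_D = (V_DD − V_SG)/R = (6.55 − 1.25) / 49.2 = 0.108 mA.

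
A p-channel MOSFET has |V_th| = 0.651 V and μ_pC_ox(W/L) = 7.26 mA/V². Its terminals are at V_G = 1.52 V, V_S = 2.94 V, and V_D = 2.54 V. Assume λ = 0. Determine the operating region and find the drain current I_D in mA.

Triode; I_D = 1.65 mA

V_SG = V_S − V_G = 2.94 − 1.52 = 1.42 V; V_SD = V_S − V_D = 2.94 − 2.54 = 0.4 V.
V_ov = V_SG − |V_th| = 1.42 − 0.651 = 0.769 V.
Since V_SD = 0.4 V < V_ov = 0.769 V, the device is in the triode region.
I_D = k_p [V_ov · V_SD − ½ V_SD²] = 7.26 × [0.769 × 0.4 − 0.5 × 0.4²] = 1.65 mA.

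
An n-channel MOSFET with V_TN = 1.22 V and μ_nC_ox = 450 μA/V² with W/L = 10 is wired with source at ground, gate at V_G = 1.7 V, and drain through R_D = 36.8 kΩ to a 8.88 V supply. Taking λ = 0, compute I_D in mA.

I_D = 0.238 mA

V_GS = V_G = 1.7 V, so V_ov = 1.7 − 1.22 = 0.48 V.
k_n = μ_nC_ox · (W/L) = 4.5 mA/V².
Assume saturation: I_D = ½ k_n V_ov² = 0.5 × 4.5 × 0.48² = 0.518 mA, giving V_DS = V_DD − I_D R_D = 8.88 − 0.518 × 36.8 = -10.2 V.
But -10.2 V < V_ov = 0.48 V, so the device is actually in triode.
In triode I_D = k_n[V_ov V_DS − ½ V_DS²] and I_D = (V_DD − V_DS)/R_D. Equating: 82.8 V_DS² − 80.49 V_DS + 8.88 = 0, giving V_DS = 0.127 V (the root below V_ov).
I_D = (8.88 − 0.127) / 36.8 = 0.238 mA.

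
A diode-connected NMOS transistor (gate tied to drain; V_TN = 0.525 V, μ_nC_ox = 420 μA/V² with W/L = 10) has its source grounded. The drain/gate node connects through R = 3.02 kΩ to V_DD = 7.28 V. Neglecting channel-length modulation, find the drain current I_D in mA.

With gate tied to drain, V_GS = V_DS ≥ V_GS − V_TN, so the device is in saturation.
k_n = μ_nC_ox · (W/L) = 4.2 mA/V².
KCL at the drain: ½ k_n (V_GS − V_TN)² = (V_DD − V_GS)/R.
Let x = V_GS − 0.525. Then 6.34 x² + x − 6.755 = 0, giving x = 0.956 V (positive root), so V_GS = 1.48 V.
I_D = (V_DD − V_GS)/R = (7.28 − 1.48) / 3.02 = 1.92 mA.

I_D = 1.92 mA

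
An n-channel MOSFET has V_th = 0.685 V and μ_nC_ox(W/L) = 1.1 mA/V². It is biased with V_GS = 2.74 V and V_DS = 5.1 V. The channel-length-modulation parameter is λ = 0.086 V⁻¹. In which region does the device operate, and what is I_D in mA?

V_ov = V_GS − V_th = 2.74 − 0.685 = 2.06 V.
Since V_DS = 5.1 V ≥ V_ov = 2.06 V, the device is in saturation.
I_D = ½ k_n V_ov² (1 + λ V_DS) = 0.5 × 1.1 × 2.06² × (1 + 0.086 × 5.1) = 3.34 mA.

Saturation; I_D = 3.34 mA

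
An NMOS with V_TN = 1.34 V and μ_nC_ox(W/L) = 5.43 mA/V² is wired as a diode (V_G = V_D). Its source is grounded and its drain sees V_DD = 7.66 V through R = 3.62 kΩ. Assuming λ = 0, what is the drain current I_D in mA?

I_D = 1.54 mA

With gate tied to drain, V_GS = V_DS ≥ V_GS − V_TN, so the device is in saturation.
KCL at the drain: ½ k_n (V_GS − V_TN)² = (V_DD − V_GS)/R.
Let x = V_GS − 1.34. Then 9.83 x² + x − 6.32 = 0, giving x = 0.753 V (positive root), so V_GS = 2.09 V.
I_D = (V_DD − V_GS)/R = (7.66 − 2.09) / 3.62 = 1.54 mA.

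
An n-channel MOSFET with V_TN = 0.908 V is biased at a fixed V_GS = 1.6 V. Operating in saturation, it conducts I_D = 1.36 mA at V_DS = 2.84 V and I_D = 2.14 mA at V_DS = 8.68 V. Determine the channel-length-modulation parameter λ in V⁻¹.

λ = 0.136 V⁻¹

With V_GS fixed, I_D ∝ (1 + λ V_DS) in saturation, so I_D2/I_D1 = (1 + λ V_DS2)/(1 + λ V_DS1).
2.14/1.36 = 1.574 = (1 + 8.68 λ)/(1 + 2.84 λ).
Solving: λ (I_D1 V_DS2 − I_D2 V_DS1) = I_D2 − I_D1, so λ = (2.14 − 1.36) / (1.36 × 8.68 − 2.14 × 2.84) = 0.78 / 5.73 = 0.136 V⁻¹.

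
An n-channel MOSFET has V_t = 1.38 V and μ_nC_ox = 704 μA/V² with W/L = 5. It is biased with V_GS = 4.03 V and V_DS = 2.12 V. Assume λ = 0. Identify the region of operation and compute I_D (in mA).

Triode; I_D = 11.9 mA

k_n = μ_nC_ox · (W/L) = 3.52 mA/V².
V_ov = V_GS − V_t = 4.03 − 1.38 = 2.65 V.
Since V_DS = 2.12 V < V_ov = 2.65 V, the device is in the triode region.
I_D = k_n [V_ov · V_DS − ½ V_DS²] = 3.52 × [2.65 × 2.12 − 0.5 × 2.12²] = 11.9 mA.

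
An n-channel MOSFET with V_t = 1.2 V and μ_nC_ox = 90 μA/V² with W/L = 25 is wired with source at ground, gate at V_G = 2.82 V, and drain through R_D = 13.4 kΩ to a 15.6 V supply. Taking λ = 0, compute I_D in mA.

V_GS = V_G = 2.82 V, so V_ov = 2.82 − 1.2 = 1.62 V.
k_n = μ_nC_ox · (W/L) = 2.25 mA/V².
Assume saturation: I_D = ½ k_n V_ov² = 0.5 × 2.25 × 1.62² = 2.95 mA, giving V_DS = V_DD − I_D R_D = 15.6 − 2.95 × 13.4 = -24 V.
But -24 V < V_ov = 1.62 V, so the device is actually in triode.
In triode I_D = k_n[V_ov V_DS − ½ V_DS²] and I_D = (V_DD − V_DS)/R_D. Equating: 15.1 V_DS² − 49.84 V_DS + 15.6 = 0, giving V_DS = 0.35 V (the root below V_ov).
I_D = (15.6 − 0.35) / 13.4 = 1.14 mA.

I_D = 1.14 mA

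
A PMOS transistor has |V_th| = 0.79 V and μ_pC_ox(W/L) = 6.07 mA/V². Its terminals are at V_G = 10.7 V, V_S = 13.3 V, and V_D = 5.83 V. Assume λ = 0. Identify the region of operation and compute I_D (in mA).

V_SG = V_S − V_G = 13.3 − 10.7 = 2.6 V; V_SD = V_S − V_D = 13.3 − 5.83 = 7.47 V.
V_ov = V_SG − |V_th| = 2.6 − 0.79 = 1.81 V.
Since V_SD = 7.47 V ≥ V_ov = 1.81 V, the device is in saturation.
I_D = ½ k_p V_ov² = 0.5 × 6.07 × 1.81² = 9.94 mA.

Saturation; I_D = 9.94 mA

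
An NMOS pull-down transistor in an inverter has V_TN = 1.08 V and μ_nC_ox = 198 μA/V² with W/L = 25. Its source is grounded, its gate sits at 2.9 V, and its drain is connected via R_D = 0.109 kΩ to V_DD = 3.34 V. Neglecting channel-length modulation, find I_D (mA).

I_D = 8.20 mA

V_GS = V_G = 2.9 V, so V_ov = 2.9 − 1.08 = 1.82 V.
k_n = μ_nC_ox · (W/L) = 4.95 mA/V².
Assume saturation: I_D = ½ k_n V_ov² = 0.5 × 4.95 × 1.82² = 8.2 mA, giving V_DS = V_DD − I_D R_D = 3.34 − 8.2 × 0.109 = 2.45 V.
V_DS = 2.45 V ≥ V_ov = 1.82 V, confirming saturation.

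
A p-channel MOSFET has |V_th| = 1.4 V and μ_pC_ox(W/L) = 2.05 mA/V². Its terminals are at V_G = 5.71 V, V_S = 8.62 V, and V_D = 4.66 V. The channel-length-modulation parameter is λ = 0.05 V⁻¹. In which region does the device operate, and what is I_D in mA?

Saturation; I_D = 2.80 mA

V_SG = V_S − V_G = 8.62 − 5.71 = 2.91 V; V_SD = V_S − V_D = 8.62 − 4.66 = 3.96 V.
V_ov = V_SG − |V_th| = 2.91 − 1.4 = 1.51 V.
Since V_SD = 3.96 V ≥ V_ov = 1.51 V, the device is in saturation.
I_D = ½ k_p V_ov² (1 + λ V_SD) = 0.5 × 2.05 × 1.51² × (1 + 0.05 × 3.96) = 2.8 mA.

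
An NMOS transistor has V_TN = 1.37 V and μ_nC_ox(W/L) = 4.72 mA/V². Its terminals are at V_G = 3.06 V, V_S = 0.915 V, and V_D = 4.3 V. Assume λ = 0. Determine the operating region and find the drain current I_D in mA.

V_GS = V_G − V_S = 3.06 − 0.915 = 2.15 V; V_DS = V_D − V_S = 4.3 − 0.915 = 3.38 V.
V_ov = V_GS − V_TN = 2.15 − 1.37 = 0.775 V.
Since V_DS = 3.38 V ≥ V_ov = 0.775 V, the device is in saturation.
I_D = ½ k_n V_ov² = 0.5 × 4.72 × 0.775² = 1.42 mA.

Saturation; I_D = 1.42 mA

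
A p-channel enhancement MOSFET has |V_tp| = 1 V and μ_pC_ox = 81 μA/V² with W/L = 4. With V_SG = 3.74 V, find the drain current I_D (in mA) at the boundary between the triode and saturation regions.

At the boundary V_SD = V_ov = V_SG − |V_tp| = 3.74 − 1 = 2.74 V.
k_p = μ_pC_ox · (W/L) = 0.324 mA/V².
I_D = ½ k_p V_ov² = 0.5 × 0.324 × 2.74² = 1.22 mA.

I_D = 1.22 mA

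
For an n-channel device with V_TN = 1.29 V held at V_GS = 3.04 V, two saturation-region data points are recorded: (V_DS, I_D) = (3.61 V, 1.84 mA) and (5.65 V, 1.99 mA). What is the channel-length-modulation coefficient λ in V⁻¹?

λ = 0.0467 V⁻¹

With V_GS fixed, I_D ∝ (1 + λ V_DS) in saturation, so I_D2/I_D1 = (1 + λ V_DS2)/(1 + λ V_DS1).
1.99/1.84 = 1.082 = (1 + 5.65 λ)/(1 + 3.61 λ).
Solving: λ (I_D1 V_DS2 − I_D2 V_DS1) = I_D2 − I_D1, so λ = (1.99 − 1.84) / (1.84 × 5.65 − 1.99 × 3.61) = 0.15 / 3.21 = 0.0467 V⁻¹.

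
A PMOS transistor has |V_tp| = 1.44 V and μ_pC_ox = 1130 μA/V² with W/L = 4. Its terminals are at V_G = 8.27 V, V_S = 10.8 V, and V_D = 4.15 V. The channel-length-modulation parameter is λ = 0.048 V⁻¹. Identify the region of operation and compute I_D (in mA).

Saturation; I_D = 3.54 mA

V_SG = V_S − V_G = 10.8 − 8.27 = 2.53 V; V_SD = V_S − V_D = 10.8 − 4.15 = 6.65 V.
k_p = μ_pC_ox · (W/L) = 4.52 mA/V².
V_ov = V_SG − |V_tp| = 2.53 − 1.44 = 1.09 V.
Since V_SD = 6.65 V ≥ V_ov = 1.09 V, the device is in saturation.
I_D = ½ k_p V_ov² (1 + λ V_SD) = 0.5 × 4.52 × 1.09² × (1 + 0.048 × 6.65) = 3.54 mA.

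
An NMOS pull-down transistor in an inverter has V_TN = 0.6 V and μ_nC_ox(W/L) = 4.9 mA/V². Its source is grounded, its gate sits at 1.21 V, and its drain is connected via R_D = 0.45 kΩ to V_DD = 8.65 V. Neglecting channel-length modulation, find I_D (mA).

V_GS = V_G = 1.21 V, so V_ov = 1.21 − 0.6 = 0.61 V.
Assume saturation: I_D = ½ k_n V_ov² = 0.5 × 4.9 × 0.61² = 0.912 mA, giving V_DS = V_DD − I_D R_D = 8.65 − 0.912 × 0.45 = 8.24 V.
V_DS = 8.24 V ≥ V_ov = 0.61 V, confirming saturation.

I_D = 0.912 mA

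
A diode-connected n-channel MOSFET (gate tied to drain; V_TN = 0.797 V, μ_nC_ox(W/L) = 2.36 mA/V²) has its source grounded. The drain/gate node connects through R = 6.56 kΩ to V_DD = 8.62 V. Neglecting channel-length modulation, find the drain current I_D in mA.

With gate tied to drain, V_GS = V_DS ≥ V_GS − V_TN, so the device is in saturation.
KCL at the drain: ½ k_n (V_GS − V_TN)² = (V_DD − V_GS)/R.
Let x = V_GS − 0.797. Then 7.74 x² + x − 7.823 = 0, giving x = 0.943 V (positive root), so V_GS = 1.74 V.
I_D = (V_DD − V_GS)/R = (8.62 − 1.74) / 6.56 = 1.05 mA.

I_D = 1.05 mA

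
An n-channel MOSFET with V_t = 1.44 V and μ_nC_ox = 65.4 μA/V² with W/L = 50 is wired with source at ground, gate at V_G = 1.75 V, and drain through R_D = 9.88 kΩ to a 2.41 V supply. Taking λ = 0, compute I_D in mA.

V_GS = V_G = 1.75 V, so V_ov = 1.75 − 1.44 = 0.31 V.
k_n = μ_nC_ox · (W/L) = 3.27 mA/V².
Assume saturation: I_D = ½ k_n V_ov² = 0.5 × 3.27 × 0.31² = 0.157 mA, giving V_DS = V_DD − I_D R_D = 2.41 − 0.157 × 9.88 = 0.858 V.
V_DS = 0.858 V ≥ V_ov = 0.31 V, confirming saturation.

I_D = 0.157 mA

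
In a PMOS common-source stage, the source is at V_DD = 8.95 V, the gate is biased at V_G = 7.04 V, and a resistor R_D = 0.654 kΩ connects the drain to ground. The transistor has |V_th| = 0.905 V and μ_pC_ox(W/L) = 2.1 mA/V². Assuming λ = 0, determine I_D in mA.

I_D = 1.06 mA

V_SG = V_DD − V_G = 8.95 − 7.04 = 1.91 V, so V_ov = 1.91 − 0.905 = 1 V.
Assume saturation: I_D = ½ k_p V_ov² = 0.5 × 2.1 × 1² = 1.06 mA, giving V_SD = V_DD − I_D R_D = 8.95 − 1.06 × 0.654 = 8.26 V.
V_SD = 8.26 V ≥ V_ov = 1 V, confirming saturation.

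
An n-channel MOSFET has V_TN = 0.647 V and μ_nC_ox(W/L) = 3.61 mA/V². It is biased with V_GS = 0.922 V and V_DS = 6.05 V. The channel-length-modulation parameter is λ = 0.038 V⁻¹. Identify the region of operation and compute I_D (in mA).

V_ov = V_GS − V_TN = 0.922 − 0.647 = 0.275 V.
Since V_DS = 6.05 V ≥ V_ov = 0.275 V, the device is in saturation.
I_D = ½ k_n V_ov² (1 + λ V_DS) = 0.5 × 3.61 × 0.275² × (1 + 0.038 × 6.05) = 0.168 mA.

Saturation; I_D = 0.168 mA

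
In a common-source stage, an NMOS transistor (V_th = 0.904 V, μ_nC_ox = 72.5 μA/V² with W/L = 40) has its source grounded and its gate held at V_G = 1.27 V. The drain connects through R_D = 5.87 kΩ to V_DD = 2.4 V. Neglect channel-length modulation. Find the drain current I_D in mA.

V_GS = V_G = 1.27 V, so V_ov = 1.27 − 0.904 = 0.366 V.
k_n = μ_nC_ox · (W/L) = 2.9 mA/V².
Assume saturation: I_D = ½ k_n V_ov² = 0.5 × 2.9 × 0.366² = 0.194 mA, giving V_DS = V_DD − I_D R_D = 2.4 − 0.194 × 5.87 = 1.26 V.
V_DS = 1.26 V ≥ V_ov = 0.366 V, confirming saturation.

I_D = 0.194 mA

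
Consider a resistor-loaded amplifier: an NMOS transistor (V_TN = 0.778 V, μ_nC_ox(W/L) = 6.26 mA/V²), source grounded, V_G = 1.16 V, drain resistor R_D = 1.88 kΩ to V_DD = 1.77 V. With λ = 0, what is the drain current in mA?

V_GS = V_G = 1.16 V, so V_ov = 1.16 − 0.778 = 0.382 V.
Assume saturation: I_D = ½ k_n V_ov² = 0.5 × 6.26 × 0.382² = 0.457 mA, giving V_DS = V_DD − I_D R_D = 1.77 − 0.457 × 1.88 = 0.911 V.
V_DS = 0.911 V ≥ V_ov = 0.382 V, confirming saturation.

I_D = 0.457 mA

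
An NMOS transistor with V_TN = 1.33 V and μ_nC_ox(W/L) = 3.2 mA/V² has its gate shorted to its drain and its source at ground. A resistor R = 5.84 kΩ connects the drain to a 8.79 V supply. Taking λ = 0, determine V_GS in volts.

V_GS = 2.17 V

With gate tied to drain, V_GS = V_DS ≥ V_GS − V_TN, so the device is in saturation.
KCL at the drain: ½ k_n (V_GS − V_TN)² = (V_DD − V_GS)/R.
Let x = V_GS − 1.33. Then 9.34 x² + x − 7.46 = 0, giving x = 0.842 V (positive root), so V_GS = 2.17 V.
I_D = (V_DD − V_GS)/R = (8.79 − 2.17) / 5.84 = 1.13 mA.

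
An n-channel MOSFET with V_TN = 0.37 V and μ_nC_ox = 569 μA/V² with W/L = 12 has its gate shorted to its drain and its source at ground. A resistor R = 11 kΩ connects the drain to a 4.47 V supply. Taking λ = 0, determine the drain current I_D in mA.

With gate tied to drain, V_GS = V_DS ≥ V_GS − V_TN, so the device is in saturation.
k_n = μ_nC_ox · (W/L) = 6.828 mA/V².
KCL at the drain: ½ k_n (V_GS − V_TN)² = (V_DD − V_GS)/R.
Let x = V_GS − 0.37. Then 37.6 x² + x − 4.1 = 0, giving x = 0.317 V (positive root), so V_GS = 0.687 V.
I_D = (V_DD − V_GS)/R = (4.47 − 0.687) / 11 = 0.344 mA.

I_D = 0.344 mA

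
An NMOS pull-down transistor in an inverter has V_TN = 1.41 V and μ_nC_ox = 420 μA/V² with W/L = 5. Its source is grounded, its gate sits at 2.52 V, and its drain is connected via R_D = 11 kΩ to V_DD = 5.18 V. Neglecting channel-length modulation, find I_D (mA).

I_D = 0.451 mA

V_GS = V_G = 2.52 V, so V_ov = 2.52 − 1.41 = 1.11 V.
k_n = μ_nC_ox · (W/L) = 2.1 mA/V².
Assume saturation: I_D = ½ k_n V_ov² = 0.5 × 2.1 × 1.11² = 1.29 mA, giving V_DS = V_DD − I_D R_D = 5.18 − 1.29 × 11 = -9.05 V.
But -9.05 V < V_ov = 1.11 V, so the device is actually in triode.
In triode I_D = k_n[V_ov V_DS − ½ V_DS²] and I_D = (V_DD − V_DS)/R_D. Equating: 11.6 V_DS² − 26.64 V_DS + 5.18 = 0, giving V_DS = 0.214 V (the root below V_ov).
I_D = (5.18 − 0.214) / 11 = 0.451 mA.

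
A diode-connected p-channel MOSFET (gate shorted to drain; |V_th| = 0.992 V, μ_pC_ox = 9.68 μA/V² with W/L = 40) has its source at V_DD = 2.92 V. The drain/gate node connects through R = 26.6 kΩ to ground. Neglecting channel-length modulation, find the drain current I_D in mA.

With gate tied to drain, V_SG = V_SD ≥ V_SG − |V_th|, so the device is in saturation.
k_p = μ_pC_ox · (W/L) = 0.3872 mA/V².
KCL at the drain: ½ k_p (V_SG − |V_th|)² = (V_DD − V_SG)/R.
Let x = V_SG − 0.992. Then 5.15 x² + x − 1.928 = 0, giving x = 0.522 V (positive root), so V_SG = 1.51 V.
I_D = (V_DD − V_SG)/R = (2.92 − 1.51) / 26.6 = 0.0528 mA.

I_D = 0.0528 mA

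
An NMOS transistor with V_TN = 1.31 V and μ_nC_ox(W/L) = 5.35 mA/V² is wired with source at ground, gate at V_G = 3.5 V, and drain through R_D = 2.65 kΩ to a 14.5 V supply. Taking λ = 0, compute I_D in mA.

V_GS = V_G = 3.5 V, so V_ov = 3.5 − 1.31 = 2.19 V.
Assume saturation: I_D = ½ k_n V_ov² = 0.5 × 5.35 × 2.19² = 12.8 mA, giving V_DS = V_DD − I_D R_D = 14.5 − 12.8 × 2.65 = -19.5 V.
But -19.5 V < V_ov = 2.19 V, so the device is actually in triode.
In triode I_D = k_n[V_ov V_DS − ½ V_DS²] and I_D = (V_DD − V_DS)/R_D. Equating: 7.09 V_DS² − 32.05 V_DS + 14.5 = 0, giving V_DS = 0.51 V (the root below V_ov).
I_D = (14.5 − 0.51) / 2.65 = 5.28 mA.

I_D = 5.28 mA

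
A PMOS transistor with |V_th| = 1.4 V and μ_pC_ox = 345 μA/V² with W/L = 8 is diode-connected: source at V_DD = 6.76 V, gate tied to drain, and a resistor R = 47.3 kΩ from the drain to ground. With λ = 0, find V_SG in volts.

With gate tied to drain, V_SG = V_SD ≥ V_SG − |V_th|, so the device is in saturation.
k_p = μ_pC_ox · (W/L) = 2.76 mA/V².
KCL at the drain: ½ k_p (V_SG − |V_th|)² = (V_DD − V_SG)/R.
Let x = V_SG − 1.4. Then 65.3 x² + x − 5.36 = 0, giving x = 0.279 V (positive root), so V_SG = 1.68 V.
I_D = (V_DD − V_SG)/R = (6.76 − 1.68) / 47.3 = 0.107 mA.

V_SG = 1.68 V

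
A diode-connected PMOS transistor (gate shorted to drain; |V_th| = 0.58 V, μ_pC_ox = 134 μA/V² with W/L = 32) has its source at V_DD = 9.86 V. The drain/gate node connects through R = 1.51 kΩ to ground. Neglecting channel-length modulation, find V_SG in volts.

With gate tied to drain, V_SG = V_SD ≥ V_SG − |V_th|, so the device is in saturation.
k_p = μ_pC_ox · (W/L) = 4.288 mA/V².
KCL at the drain: ½ k_p (V_SG − |V_th|)² = (V_DD − V_SG)/R.
Let x = V_SG − 0.58. Then 3.24 x² + x − 9.28 = 0, giving x = 1.55 V (positive root), so V_SG = 2.13 V.
I_D = (V_DD − V_SG)/R = (9.86 − 2.13) / 1.51 = 5.12 mA.

V_SG = 2.13 V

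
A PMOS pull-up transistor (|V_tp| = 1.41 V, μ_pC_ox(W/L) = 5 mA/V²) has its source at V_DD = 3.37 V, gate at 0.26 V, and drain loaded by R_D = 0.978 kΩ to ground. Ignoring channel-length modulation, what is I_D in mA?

V_SG = V_DD − V_G = 3.37 − 0.26 = 3.11 V, so V_ov = 3.11 − 1.41 = 1.7 V.
Assume saturation: I_D = ½ k_p V_ov² = 0.5 × 5 × 1.7² = 7.23 mA, giving V_SD = V_DD − I_D R_D = 3.37 − 7.23 × 0.978 = -3.7 V.
But -3.7 V < V_ov = 1.7 V, so the device is actually in triode.
In triode I_D = k_p[V_ov V_SD − ½ V_SD²] and I_D = (V_DD − V_SD)/R_D. Equating: 2.44 V_SD² − 9.313 V_SD + 3.37 = 0, giving V_SD = 0.405 V (the root below V_ov).
I_D = (3.37 − 0.405) / 0.978 = 3.03 mA.

I_D = 3.03 mA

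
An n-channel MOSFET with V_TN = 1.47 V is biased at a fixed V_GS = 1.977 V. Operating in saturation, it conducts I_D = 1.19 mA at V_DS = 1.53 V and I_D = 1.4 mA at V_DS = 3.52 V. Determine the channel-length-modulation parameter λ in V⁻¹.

λ = 0.103 V⁻¹

With V_GS fixed, I_D ∝ (1 + λ V_DS) in saturation, so I_D2/I_D1 = (1 + λ V_DS2)/(1 + λ V_DS1).
1.4/1.19 = 1.176 = (1 + 3.52 λ)/(1 + 1.53 λ).
Solving: λ (I_D1 V_DS2 − I_D2 V_DS1) = I_D2 − I_D1, so λ = (1.4 − 1.19) / (1.19 × 3.52 − 1.4 × 1.53) = 0.21 / 2.05 = 0.103 V⁻¹.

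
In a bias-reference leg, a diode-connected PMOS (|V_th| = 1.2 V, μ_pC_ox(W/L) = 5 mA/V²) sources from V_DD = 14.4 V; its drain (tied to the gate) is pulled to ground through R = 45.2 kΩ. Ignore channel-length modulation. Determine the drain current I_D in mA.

I_D = 0.285 mA

With gate tied to drain, V_SG = V_SD ≥ V_SG − |V_th|, so the device is in saturation.
KCL at the drain: ½ k_p (V_SG − |V_th|)² = (V_DD − V_SG)/R.
Let x = V_SG − 1.2. Then 113 x² + x − 13.2 = 0, giving x = 0.337 V (positive root), so V_SG = 1.54 V.
I_D = (V_DD − V_SG)/R = (14.4 − 1.54) / 45.2 = 0.285 mA.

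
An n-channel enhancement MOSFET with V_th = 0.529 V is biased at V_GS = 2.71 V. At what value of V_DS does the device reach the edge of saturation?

The boundary between triode and saturation is V_DS = V_GS − V_th = V_ov.
V_ov = 2.71 − 0.529 = 2.18 V.

V_DS,sat = 2.18 V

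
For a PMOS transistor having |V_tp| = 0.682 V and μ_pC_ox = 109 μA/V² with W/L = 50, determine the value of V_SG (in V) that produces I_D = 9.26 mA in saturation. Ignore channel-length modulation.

k_p = μ_pC_ox · (W/L) = 5.45 mA/V².
In saturation I_D = ½ k_p (V_SG − |V_tp|)², so V_SG − |V_tp| = √(2 I_D / k_p) = √(2 × 9.26 / 5.45) = 1.84 V.
V_SG = 0.682 + 1.84 = 2.53 V.

V_SG = 2.53 V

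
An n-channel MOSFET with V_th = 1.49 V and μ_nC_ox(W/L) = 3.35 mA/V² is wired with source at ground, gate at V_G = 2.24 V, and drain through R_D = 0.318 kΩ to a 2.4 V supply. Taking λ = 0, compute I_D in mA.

I_D = 0.942 mA

V_GS = V_G = 2.24 V, so V_ov = 2.24 − 1.49 = 0.75 V.
Assume saturation: I_D = ½ k_n V_ov² = 0.5 × 3.35 × 0.75² = 0.942 mA, giving V_DS = V_DD − I_D R_D = 2.4 − 0.942 × 0.318 = 2.1 V.
V_DS = 2.1 V ≥ V_ov = 0.75 V, confirming saturation.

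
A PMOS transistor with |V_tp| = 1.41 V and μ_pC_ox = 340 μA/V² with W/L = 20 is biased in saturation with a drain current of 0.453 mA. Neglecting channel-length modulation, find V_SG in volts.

V_SG = 1.78 V

k_p = μ_pC_ox · (W/L) = 6.8 mA/V².
In saturation I_D = ½ k_p (V_SG − |V_tp|)², so V_SG − |V_tp| = √(2 I_D / k_p) = √(2 × 0.453 / 6.8) = 0.365 V.
V_SG = 1.41 + 0.365 = 1.78 V.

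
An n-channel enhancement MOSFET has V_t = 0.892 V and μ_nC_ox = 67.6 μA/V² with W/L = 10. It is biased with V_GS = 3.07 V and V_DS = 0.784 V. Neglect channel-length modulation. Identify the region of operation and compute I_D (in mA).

Triode; I_D = 0.947 mA

k_n = μ_nC_ox · (W/L) = 0.676 mA/V².
V_ov = V_GS − V_t = 3.07 − 0.892 = 2.18 V.
Since V_DS = 0.784 V < V_ov = 2.18 V, the device is in the triode region.
I_D = k_n [V_ov · V_DS − ½ V_DS²] = 0.676 × [2.18 × 0.784 − 0.5 × 0.784²] = 0.947 mA.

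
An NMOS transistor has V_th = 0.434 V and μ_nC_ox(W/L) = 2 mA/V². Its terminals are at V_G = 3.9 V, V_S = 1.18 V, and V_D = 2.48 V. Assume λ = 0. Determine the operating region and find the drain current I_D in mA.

V_GS = V_G − V_S = 3.9 − 1.18 = 2.72 V; V_DS = V_D − V_S = 2.48 − 1.18 = 1.3 V.
V_ov = V_GS − V_th = 2.72 − 0.434 = 2.29 V.
Since V_DS = 1.3 V < V_ov = 2.29 V, the device is in the triode region.
I_D = k_n [V_ov · V_DS − ½ V_DS²] = 2 × [2.29 × 1.3 − 0.5 × 1.3²] = 4.25 mA.

Triode; I_D = 4.25 mA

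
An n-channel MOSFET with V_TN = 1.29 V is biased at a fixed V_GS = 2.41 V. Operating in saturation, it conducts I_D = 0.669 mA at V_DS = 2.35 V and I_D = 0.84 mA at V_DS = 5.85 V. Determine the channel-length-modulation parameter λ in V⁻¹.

With V_GS fixed, I_D ∝ (1 + λ V_DS) in saturation, so I_D2/I_D1 = (1 + λ V_DS2)/(1 + λ V_DS1).
0.84/0.669 = 1.256 = (1 + 5.85 λ)/(1 + 2.35 λ).
Solving: λ (I_D1 V_DS2 − I_D2 V_DS1) = I_D2 − I_D1, so λ = (0.84 − 0.669) / (0.669 × 5.85 − 0.84 × 2.35) = 0.171 / 1.94 = 0.0882 V⁻¹.

λ = 0.0882 V⁻¹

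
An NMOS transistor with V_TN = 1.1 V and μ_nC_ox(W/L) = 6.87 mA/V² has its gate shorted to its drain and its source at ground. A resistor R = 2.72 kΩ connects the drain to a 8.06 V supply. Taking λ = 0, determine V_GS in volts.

With gate tied to drain, V_GS = V_DS ≥ V_GS − V_TN, so the device is in saturation.
KCL at the drain: ½ k_n (V_GS − V_TN)² = (V_DD − V_GS)/R.
Let x = V_GS − 1.1. Then 9.34 x² + x − 6.96 = 0, giving x = 0.811 V (positive root), so V_GS = 1.91 V.
I_D = (V_DD − V_GS)/R = (8.06 − 1.91) / 2.72 = 2.26 mA.

V_GS = 1.91 V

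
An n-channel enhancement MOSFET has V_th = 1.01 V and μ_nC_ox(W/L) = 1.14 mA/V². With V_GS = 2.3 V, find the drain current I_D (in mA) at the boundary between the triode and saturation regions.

I_D = 0.949 mA

At the boundary V_DS = V_ov = V_GS − V_th = 2.3 − 1.01 = 1.29 V.
I_D = ½ k_n V_ov² = 0.5 × 1.14 × 1.29² = 0.949 mA.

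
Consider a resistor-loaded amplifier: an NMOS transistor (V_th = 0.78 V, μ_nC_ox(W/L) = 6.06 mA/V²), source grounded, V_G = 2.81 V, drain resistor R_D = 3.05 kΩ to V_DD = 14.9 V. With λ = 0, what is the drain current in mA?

I_D = 4.74 mA

V_GS = V_G = 2.81 V, so V_ov = 2.81 − 0.78 = 2.03 V.
Assume saturation: I_D = ½ k_n V_ov² = 0.5 × 6.06 × 2.03² = 12.5 mA, giving V_DS = V_DD − I_D R_D = 14.9 − 12.5 × 3.05 = -23.2 V.
But -23.2 V < V_ov = 2.03 V, so the device is actually in triode.
In triode I_D = k_n[V_ov V_DS − ½ V_DS²] and I_D = (V_DD − V_DS)/R_D. Equating: 9.24 V_DS² − 38.52 V_DS + 14.9 = 0, giving V_DS = 0.431 V (the root below V_ov).
I_D = (14.9 − 0.431) / 3.05 = 4.74 mA.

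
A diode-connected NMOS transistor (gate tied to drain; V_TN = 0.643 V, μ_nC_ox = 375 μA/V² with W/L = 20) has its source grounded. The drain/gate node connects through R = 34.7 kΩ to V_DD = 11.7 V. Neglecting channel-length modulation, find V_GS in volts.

With gate tied to drain, V_GS = V_DS ≥ V_GS − V_TN, so the device is in saturation.
k_n = μ_nC_ox · (W/L) = 7.5 mA/V².
KCL at the drain: ½ k_n (V_GS − V_TN)² = (V_DD − V_GS)/R.
Let x = V_GS − 0.643. Then 130 x² + x − 11.06 = 0, giving x = 0.288 V (positive root), so V_GS = 0.931 V.
I_D = (V_DD − V_GS)/R = (11.7 − 0.931) / 34.7 = 0.31 mA.

V_GS = 0.931 V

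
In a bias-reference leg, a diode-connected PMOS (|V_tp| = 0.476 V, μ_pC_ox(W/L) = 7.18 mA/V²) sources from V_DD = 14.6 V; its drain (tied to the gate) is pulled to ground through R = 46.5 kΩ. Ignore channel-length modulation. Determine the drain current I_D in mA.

I_D = 0.298 mA

With gate tied to drain, V_SG = V_SD ≥ V_SG − |V_tp|, so the device is in saturation.
KCL at the drain: ½ k_p (V_SG − |V_tp|)² = (V_DD − V_SG)/R.
Let x = V_SG − 0.476. Then 167 x² + x − 14.12 = 0, giving x = 0.288 V (positive root), so V_SG = 0.764 V.
I_D = (V_DD − V_SG)/R = (14.6 − 0.764) / 46.5 = 0.298 mA.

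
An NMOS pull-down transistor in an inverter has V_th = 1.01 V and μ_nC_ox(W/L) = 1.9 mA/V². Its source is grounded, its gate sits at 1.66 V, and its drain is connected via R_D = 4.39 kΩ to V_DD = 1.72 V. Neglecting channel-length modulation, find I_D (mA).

V_GS = V_G = 1.66 V, so V_ov = 1.66 − 1.01 = 0.65 V.
Assume saturation: I_D = ½ k_n V_ov² = 0.5 × 1.9 × 0.65² = 0.401 mA, giving V_DS = V_DD − I_D R_D = 1.72 − 0.401 × 4.39 = -0.042 V.
But -0.042 V < V_ov = 0.65 V, so the device is actually in triode.
In triode I_D = k_n[V_ov V_DS − ½ V_DS²] and I_D = (V_DD − V_DS)/R_D. Equating: 4.17 V_DS² − 6.422 V_DS + 1.72 = 0, giving V_DS = 0.345 V (the root below V_ov).
I_D = (1.72 − 0.345) / 4.39 = 0.313 mA.

I_D = 0.313 mA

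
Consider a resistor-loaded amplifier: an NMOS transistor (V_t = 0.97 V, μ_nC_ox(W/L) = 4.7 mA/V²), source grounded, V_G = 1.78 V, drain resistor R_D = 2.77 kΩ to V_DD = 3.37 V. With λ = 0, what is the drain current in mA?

V_GS = V_G = 1.78 V, so V_ov = 1.78 − 0.97 = 0.81 V.
Assume saturation: I_D = ½ k_n V_ov² = 0.5 × 4.7 × 0.81² = 1.54 mA, giving V_DS = V_DD − I_D R_D = 3.37 − 1.54 × 2.77 = -0.901 V.
But -0.901 V < V_ov = 0.81 V, so the device is actually in triode.
In triode I_D = k_n[V_ov V_DS − ½ V_DS²] and I_D = (V_DD − V_DS)/R_D. Equating: 6.51 V_DS² − 11.55 V_DS + 3.37 = 0, giving V_DS = 0.368 V (the root below V_ov).
I_D = (3.37 − 0.368) / 2.77 = 1.08 mA.

I_D = 1.08 mA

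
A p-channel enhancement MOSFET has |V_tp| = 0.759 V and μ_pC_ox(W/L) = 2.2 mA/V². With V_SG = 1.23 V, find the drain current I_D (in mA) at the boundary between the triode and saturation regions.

I_D = 0.244 mA

At the boundary V_SD = V_ov = V_SG − |V_tp| = 1.23 − 0.759 = 0.471 V.
I_D = ½ k_p V_ov² = 0.5 × 2.2 × 0.471² = 0.244 mA.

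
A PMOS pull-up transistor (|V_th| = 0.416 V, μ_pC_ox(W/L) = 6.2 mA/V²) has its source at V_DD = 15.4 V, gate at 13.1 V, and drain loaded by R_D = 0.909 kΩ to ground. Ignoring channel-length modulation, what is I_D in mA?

V_SG = V_DD − V_G = 15.4 − 13.1 = 2.3 V, so V_ov = 2.3 − 0.416 = 1.88 V.
Assume saturation: I_D = ½ k_p V_ov² = 0.5 × 6.2 × 1.88² = 11 mA, giving V_SD = V_DD − I_D R_D = 15.4 − 11 × 0.909 = 5.4 V.
V_SD = 5.4 V ≥ V_ov = 1.88 V, confirming saturation.

I_D = 11.0 mA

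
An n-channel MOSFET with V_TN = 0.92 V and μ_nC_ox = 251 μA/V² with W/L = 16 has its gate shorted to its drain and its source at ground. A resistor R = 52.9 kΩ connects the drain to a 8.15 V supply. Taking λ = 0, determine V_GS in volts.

V_GS = 1.18 V

With gate tied to drain, V_GS = V_DS ≥ V_GS − V_TN, so the device is in saturation.
k_n = μ_nC_ox · (W/L) = 4.016 mA/V².
KCL at the drain: ½ k_n (V_GS − V_TN)² = (V_DD − V_GS)/R.
Let x = V_GS − 0.92. Then 106 x² + x − 7.23 = 0, giving x = 0.256 V (positive root), so V_GS = 1.18 V.
I_D = (V_DD − V_GS)/R = (8.15 − 1.18) / 52.9 = 0.132 mA.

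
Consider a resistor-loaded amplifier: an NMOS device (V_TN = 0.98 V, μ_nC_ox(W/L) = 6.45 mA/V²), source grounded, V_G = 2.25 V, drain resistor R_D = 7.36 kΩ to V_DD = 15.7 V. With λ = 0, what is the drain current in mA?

V_GS = V_G = 2.25 V, so V_ov = 2.25 − 0.98 = 1.27 V.
Assume saturation: I_D = ½ k_n V_ov² = 0.5 × 6.45 × 1.27² = 5.2 mA, giving V_DS = V_DD − I_D R_D = 15.7 − 5.2 × 7.36 = -22.6 V.
But -22.6 V < V_ov = 1.27 V, so the device is actually in triode.
In triode I_D = k_n[V_ov V_DS − ½ V_DS²] and I_D = (V_DD − V_DS)/R_D. Equating: 23.7 V_DS² − 61.29 V_DS + 15.7 = 0, giving V_DS = 0.288 V (the root below V_ov).
I_D = (15.7 − 0.288) / 7.36 = 2.09 mA.

I_D = 2.09 mA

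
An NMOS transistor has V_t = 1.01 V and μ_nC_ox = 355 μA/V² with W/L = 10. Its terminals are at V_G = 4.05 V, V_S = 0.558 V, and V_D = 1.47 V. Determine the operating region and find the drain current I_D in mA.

Triode; I_D = 6.56 mA

V_GS = V_G − V_S = 4.05 − 0.558 = 3.49 V; V_DS = V_D − V_S = 1.47 − 0.558 = 0.912 V.
k_n = μ_nC_ox · (W/L) = 3.55 mA/V².
V_ov = V_GS − V_t = 3.49 − 1.01 = 2.48 V.
Since V_DS = 0.912 V < V_ov = 2.48 V, the device is in the triode region.
I_D = k_n [V_ov · V_DS − ½ V_DS²] = 3.55 × [2.48 × 0.912 − 0.5 × 0.912²] = 6.56 mA.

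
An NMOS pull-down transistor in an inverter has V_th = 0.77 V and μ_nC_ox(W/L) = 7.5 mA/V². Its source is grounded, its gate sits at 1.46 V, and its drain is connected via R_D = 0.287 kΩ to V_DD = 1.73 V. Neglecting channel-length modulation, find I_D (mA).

I_D = 1.79 mA

V_GS = V_G = 1.46 V, so V_ov = 1.46 − 0.77 = 0.69 V.
Assume saturation: I_D = ½ k_n V_ov² = 0.5 × 7.5 × 0.69² = 1.79 mA, giving V_DS = V_DD − I_D R_D = 1.73 − 1.79 × 0.287 = 1.22 V.
V_DS = 1.22 V ≥ V_ov = 0.69 V, confirming saturation.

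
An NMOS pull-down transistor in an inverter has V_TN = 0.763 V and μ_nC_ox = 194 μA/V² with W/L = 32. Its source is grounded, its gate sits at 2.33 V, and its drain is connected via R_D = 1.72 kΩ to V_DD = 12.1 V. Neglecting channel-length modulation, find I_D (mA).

V_GS = V_G = 2.33 V, so V_ov = 2.33 − 0.763 = 1.57 V.
k_n = μ_nC_ox · (W/L) = 6.208 mA/V².
Assume saturation: I_D = ½ k_n V_ov² = 0.5 × 6.208 × 1.57² = 7.62 mA, giving V_DS = V_DD − I_D R_D = 12.1 − 7.62 × 1.72 = -1.01 V.
But -1.01 V < V_ov = 1.57 V, so the device is actually in triode.
In triode I_D = k_n[V_ov V_DS − ½ V_DS²] and I_D = (V_DD − V_DS)/R_D. Equating: 5.34 V_DS² − 17.73 V_DS + 12.1 = 0, giving V_DS = 0.96 V (the root below V_ov).
I_D = (12.1 − 0.96) / 1.72 = 6.48 mA.

I_D = 6.48 mA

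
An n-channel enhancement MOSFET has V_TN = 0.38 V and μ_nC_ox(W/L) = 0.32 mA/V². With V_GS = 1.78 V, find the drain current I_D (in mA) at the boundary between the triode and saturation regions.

At the boundary V_DS = V_ov = V_GS − V_TN = 1.78 − 0.38 = 1.4 V.
I_D = ½ k_n V_ov² = 0.5 × 0.32 × 1.4² = 0.314 mA.

I_D = 0.314 mA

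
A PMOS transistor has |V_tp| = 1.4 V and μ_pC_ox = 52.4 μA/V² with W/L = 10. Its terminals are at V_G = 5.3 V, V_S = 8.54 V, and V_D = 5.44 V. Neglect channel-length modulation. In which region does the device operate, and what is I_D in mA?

V_SG = V_S − V_G = 8.54 − 5.3 = 3.24 V; V_SD = V_S − V_D = 8.54 − 5.44 = 3.1 V.
k_p = μ_pC_ox · (W/L) = 0.524 mA/V².
V_ov = V_SG − |V_tp| = 3.24 − 1.4 = 1.84 V.
Since V_SD = 3.1 V ≥ V_ov = 1.84 V, the device is in saturation.
I_D = ½ k_p V_ov² = 0.5 × 0.524 × 1.84² = 0.887 mA.

Saturation; I_D = 0.887 mA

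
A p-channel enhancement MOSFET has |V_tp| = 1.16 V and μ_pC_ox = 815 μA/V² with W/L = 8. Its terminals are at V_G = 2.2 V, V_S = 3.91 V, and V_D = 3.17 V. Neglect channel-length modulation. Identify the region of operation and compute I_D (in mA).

Saturation; I_D = 0.986 mA

V_SG = V_S − V_G = 3.91 − 2.2 = 1.71 V; V_SD = V_S − V_D = 3.91 − 3.17 = 0.74 V.
k_p = μ_pC_ox · (W/L) = 6.52 mA/V².
V_ov = V_SG − |V_tp| = 1.71 − 1.16 = 0.55 V.
Since V_SD = 0.74 V ≥ V_ov = 0.55 V, the device is in saturation.
I_D = ½ k_p V_ov² = 0.5 × 6.52 × 0.55² = 0.986 mA.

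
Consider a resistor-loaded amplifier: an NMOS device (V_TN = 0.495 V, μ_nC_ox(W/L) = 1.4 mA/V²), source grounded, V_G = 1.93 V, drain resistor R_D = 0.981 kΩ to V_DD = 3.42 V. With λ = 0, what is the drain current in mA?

V_GS = V_G = 1.93 V, so V_ov = 1.93 − 0.495 = 1.44 V.
Assume saturation: I_D = ½ k_n V_ov² = 0.5 × 1.4 × 1.44² = 1.44 mA, giving V_DS = V_DD − I_D R_D = 3.42 − 1.44 × 0.981 = 2.01 V.
V_DS = 2.01 V ≥ V_ov = 1.44 V, confirming saturation.

I_D = 1.44 mA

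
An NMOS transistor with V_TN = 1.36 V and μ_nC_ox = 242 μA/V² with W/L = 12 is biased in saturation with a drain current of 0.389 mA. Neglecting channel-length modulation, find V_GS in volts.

k_n = μ_nC_ox · (W/L) = 2.904 mA/V².
In saturation I_D = ½ k_n (V_GS − V_TN)², so V_GS − V_TN = √(2 I_D / k_n) = √(2 × 0.389 / 2.904) = 0.518 V.
V_GS = 1.36 + 0.518 = 1.88 V.

V_GS = 1.88 V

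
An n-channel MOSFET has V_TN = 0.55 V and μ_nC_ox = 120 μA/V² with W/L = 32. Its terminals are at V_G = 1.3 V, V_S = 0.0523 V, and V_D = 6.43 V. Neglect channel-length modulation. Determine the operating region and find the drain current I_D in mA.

Saturation; I_D = 0.935 mA

V_GS = V_G − V_S = 1.3 − 0.0523 = 1.25 V; V_DS = V_D − V_S = 6.43 − 0.0523 = 6.38 V.
k_n = μ_nC_ox · (W/L) = 3.84 mA/V².
V_ov = V_GS − V_TN = 1.25 − 0.55 = 0.698 V.
Since V_DS = 6.38 V ≥ V_ov = 0.698 V, the device is in saturation.
I_D = ½ k_n V_ov² = 0.5 × 3.84 × 0.698² = 0.935 mA.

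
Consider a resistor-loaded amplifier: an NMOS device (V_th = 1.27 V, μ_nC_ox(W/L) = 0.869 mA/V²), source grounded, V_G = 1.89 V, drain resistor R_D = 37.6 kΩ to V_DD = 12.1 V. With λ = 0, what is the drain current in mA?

I_D = 0.167 mA

V_GS = V_G = 1.89 V, so V_ov = 1.89 − 1.27 = 0.62 V.
Assume saturation: I_D = ½ k_n V_ov² = 0.5 × 0.869 × 0.62² = 0.167 mA, giving V_DS = V_DD − I_D R_D = 12.1 − 0.167 × 37.6 = 5.82 V.
V_DS = 5.82 V ≥ V_ov = 0.62 V, confirming saturation.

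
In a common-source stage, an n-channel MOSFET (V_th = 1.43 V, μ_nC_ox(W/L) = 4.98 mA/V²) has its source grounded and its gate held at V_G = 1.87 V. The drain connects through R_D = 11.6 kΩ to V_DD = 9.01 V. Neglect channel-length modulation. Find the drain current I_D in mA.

V_GS = V_G = 1.87 V, so V_ov = 1.87 − 1.43 = 0.44 V.
Assume saturation: I_D = ½ k_n V_ov² = 0.5 × 4.98 × 0.44² = 0.482 mA, giving V_DS = V_DD − I_D R_D = 9.01 − 0.482 × 11.6 = 3.42 V.
V_DS = 3.42 V ≥ V_ov = 0.44 V, confirming saturation.

I_D = 0.482 mA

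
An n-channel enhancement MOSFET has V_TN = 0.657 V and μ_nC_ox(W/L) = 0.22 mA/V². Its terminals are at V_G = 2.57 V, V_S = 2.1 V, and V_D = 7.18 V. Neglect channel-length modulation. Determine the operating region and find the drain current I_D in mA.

V_GS = V_G − V_S = 2.57 − 2.1 = 0.47 V; V_DS = V_D − V_S = 7.18 − 2.1 = 5.08 V.
V_GS = 0.47 V < V_TN = 0.657 V, so the transistor is in cutoff.

Cutoff; I_D = 0 mA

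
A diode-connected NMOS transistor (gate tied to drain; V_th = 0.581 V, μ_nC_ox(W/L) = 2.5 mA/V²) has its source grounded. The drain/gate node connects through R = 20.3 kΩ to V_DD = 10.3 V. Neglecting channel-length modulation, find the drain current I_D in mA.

With gate tied to drain, V_GS = V_DS ≥ V_GS − V_th, so the device is in saturation.
KCL at the drain: ½ k_n (V_GS − V_th)² = (V_DD − V_GS)/R.
Let x = V_GS − 0.581. Then 25.4 x² + x − 9.719 = 0, giving x = 0.599 V (positive root), so V_GS = 1.18 V.
I_D = (V_DD − V_GS)/R = (10.3 − 1.18) / 20.3 = 0.449 mA.

I_D = 0.449 mA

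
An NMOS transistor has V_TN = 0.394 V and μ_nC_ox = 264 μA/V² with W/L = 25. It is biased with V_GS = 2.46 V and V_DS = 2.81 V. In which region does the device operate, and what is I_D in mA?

Saturation; I_D = 14.1 mA

k_n = μ_nC_ox · (W/L) = 6.6 mA/V².
V_ov = V_GS − V_TN = 2.46 − 0.394 = 2.07 V.
Since V_DS = 2.81 V ≥ V_ov = 2.07 V, the device is in saturation.
I_D = ½ k_n V_ov² = 0.5 × 6.6 × 2.07² = 14.1 mA.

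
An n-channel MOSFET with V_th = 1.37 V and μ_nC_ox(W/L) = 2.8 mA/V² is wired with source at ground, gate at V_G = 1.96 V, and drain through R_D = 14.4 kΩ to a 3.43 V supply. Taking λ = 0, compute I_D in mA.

V_GS = V_G = 1.96 V, so V_ov = 1.96 − 1.37 = 0.59 V.
Assume saturation: I_D = ½ k_n V_ov² = 0.5 × 2.8 × 0.59² = 0.487 mA, giving V_DS = V_DD − I_D R_D = 3.43 − 0.487 × 14.4 = -3.59 V.
But -3.59 V < V_ov = 0.59 V, so the device is actually in triode.
In triode I_D = k_n[V_ov V_DS − ½ V_DS²] and I_D = (V_DD − V_DS)/R_D. Equating: 20.2 V_DS² − 24.79 V_DS + 3.43 = 0, giving V_DS = 0.159 V (the root below V_ov).
I_D = (3.43 − 0.159) / 14.4 = 0.227 mA.

I_D = 0.227 mA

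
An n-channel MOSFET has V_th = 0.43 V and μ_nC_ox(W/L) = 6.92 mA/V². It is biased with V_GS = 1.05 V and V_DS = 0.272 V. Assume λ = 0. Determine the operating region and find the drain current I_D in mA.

Triode; I_D = 0.911 mA

V_ov = V_GS − V_th = 1.05 − 0.43 = 0.62 V.
Since V_DS = 0.272 V < V_ov = 0.62 V, the device is in the triode region.
I_D = k_n [V_ov · V_DS − ½ V_DS²] = 6.92 × [0.62 × 0.272 − 0.5 × 0.272²] = 0.911 mA.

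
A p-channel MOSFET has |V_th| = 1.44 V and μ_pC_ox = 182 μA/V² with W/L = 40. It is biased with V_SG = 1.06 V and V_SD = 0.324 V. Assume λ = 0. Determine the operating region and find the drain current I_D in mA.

V_SG = 1.06 V < |V_th| = 1.44 V, so the transistor is in cutoff.

Cutoff; I_D = 0 mA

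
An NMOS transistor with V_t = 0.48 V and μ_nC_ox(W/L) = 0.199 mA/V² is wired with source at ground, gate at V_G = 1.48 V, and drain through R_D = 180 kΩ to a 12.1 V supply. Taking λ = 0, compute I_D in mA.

V_GS = V_G = 1.48 V, so V_ov = 1.48 − 0.48 = 1 V.
Assume saturation: I_D = ½ k_n V_ov² = 0.5 × 0.199 × 1² = 0.0995 mA, giving V_DS = V_DD − I_D R_D = 12.1 − 0.0995 × 180 = -5.81 V.
But -5.81 V < V_ov = 1 V, so the device is actually in triode.
In triode I_D = k_n[V_ov V_DS − ½ V_DS²] and I_D = (V_DD − V_DS)/R_D. Equating: 17.9 V_DS² − 36.82 V_DS + 12.1 = 0, giving V_DS = 0.411 V (the root below V_ov).
I_D = (12.1 − 0.411) / 180 = 0.0649 mA.

I_D = 0.0649 mA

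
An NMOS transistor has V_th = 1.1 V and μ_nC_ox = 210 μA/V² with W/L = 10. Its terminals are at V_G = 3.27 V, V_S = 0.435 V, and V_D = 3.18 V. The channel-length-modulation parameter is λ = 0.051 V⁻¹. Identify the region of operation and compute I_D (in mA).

V_GS = V_G − V_S = 3.27 − 0.435 = 2.83 V; V_DS = V_D − V_S = 3.18 − 0.435 = 2.75 V.
k_n = μ_nC_ox · (W/L) = 2.1 mA/V².
V_ov = V_GS − V_th = 2.83 − 1.1 = 1.73 V.
Since V_DS = 2.75 V ≥ V_ov = 1.73 V, the device is in saturation.
I_D = ½ k_n V_ov² (1 + λ V_DS) = 0.5 × 2.1 × 1.73² × (1 + 0.051 × 2.75) = 3.6 mA.

Saturation; I_D = 3.60 mA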